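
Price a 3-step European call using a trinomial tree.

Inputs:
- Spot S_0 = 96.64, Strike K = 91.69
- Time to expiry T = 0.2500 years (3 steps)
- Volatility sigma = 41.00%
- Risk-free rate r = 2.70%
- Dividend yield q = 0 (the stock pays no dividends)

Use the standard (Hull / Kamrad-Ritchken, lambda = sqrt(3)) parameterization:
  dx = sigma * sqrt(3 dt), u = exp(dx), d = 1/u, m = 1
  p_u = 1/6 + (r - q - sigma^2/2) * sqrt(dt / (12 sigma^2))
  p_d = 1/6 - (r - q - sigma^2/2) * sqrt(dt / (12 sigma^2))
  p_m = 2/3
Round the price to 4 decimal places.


dt = T/N = 0.083333; dx = sigma*sqrt(3*dt) = 0.205000
u = exp(dx) = 1.227525; d = 1/u = 0.814647
p_u = 0.155071, p_m = 0.666667, p_d = 0.178262
Discount per step: exp(-r*dt) = 0.997753
Stock lattice S(k, j) with j the centered position index:
  k=0: S(0,+0) = 96.6400
  k=1: S(1,-1) = 78.7275; S(1,+0) = 96.6400; S(1,+1) = 118.6280
  k=2: S(2,-2) = 64.1352; S(2,-1) = 78.7275; S(2,+0) = 96.6400; S(2,+1) = 118.6280; S(2,+2) = 145.6189
  k=3: S(3,-3) = 52.2475; S(3,-2) = 64.1352; S(3,-1) = 78.7275; S(3,+0) = 96.6400; S(3,+1) = 118.6280; S(3,+2) = 145.6189; S(3,+3) = 178.7508
Terminal payoffs V(N, j) = max(S_T - K, 0):
  V(3,-3) = 0.000000; V(3,-2) = 0.000000; V(3,-1) = 0.000000; V(3,+0) = 4.950000; V(3,+1) = 26.938022; V(3,+2) = 53.928871; V(3,+3) = 87.060814
Backward induction: V(k, j) = exp(-r*dt) * [p_u * V(k+1, j+1) + p_m * V(k+1, j) + p_d * V(k+1, j-1)]
  V(2,-2) = exp(-r*dt) * [p_u*0.000000 + p_m*0.000000 + p_d*0.000000] = 0.000000
  V(2,-1) = exp(-r*dt) * [p_u*4.950000 + p_m*0.000000 + p_d*0.000000] = 0.765877
  V(2,+0) = exp(-r*dt) * [p_u*26.938022 + p_m*4.950000 + p_d*0.000000] = 7.460505
  V(2,+1) = exp(-r*dt) * [p_u*53.928871 + p_m*26.938022 + p_d*4.950000] = 27.142751
  V(2,+2) = exp(-r*dt) * [p_u*87.060814 + p_m*53.928871 + p_d*26.938022] = 54.133294
  V(1,-1) = exp(-r*dt) * [p_u*7.460505 + p_m*0.765877 + p_d*0.000000] = 1.663746
  V(1,+0) = exp(-r*dt) * [p_u*27.142751 + p_m*7.460505 + p_d*0.765877] = 9.298309
  V(1,+1) = exp(-r*dt) * [p_u*54.133294 + p_m*27.142751 + p_d*7.460505] = 27.757081
  V(0,+0) = exp(-r*dt) * [p_u*27.757081 + p_m*9.298309 + p_d*1.663746] = 10.775506

Answer: Price = V(0,0) = 10.7755


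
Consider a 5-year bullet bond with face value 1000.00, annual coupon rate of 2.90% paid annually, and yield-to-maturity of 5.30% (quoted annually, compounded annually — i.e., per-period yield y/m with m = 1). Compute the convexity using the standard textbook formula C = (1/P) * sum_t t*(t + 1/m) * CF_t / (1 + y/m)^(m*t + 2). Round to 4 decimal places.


Coupon per period c = face * coupon_rate / m = 29.000000
Periods per year m = 1; per-period yield y/m = 0.053000
Number of cashflows N = 5
Cashflows (t years, CF_t, discount factor 1/(1+y/m)^(m*t), PV):
  t = 1.0000: CF_t = 29.000000, DF = 0.949668, PV = 27.540361
  t = 2.0000: CF_t = 29.000000, DF = 0.901869, PV = 26.154189
  t = 3.0000: CF_t = 29.000000, DF = 0.856475, PV = 24.837786
  t = 4.0000: CF_t = 29.000000, DF = 0.813367, PV = 23.587641
  t = 5.0000: CF_t = 1029.000000, DF = 0.772428, PV = 794.828661
Price P = sum_t PV_t = 896.948638
Convexity numerator sum_t t*(t + 1/m) * CF_t / (1+y/m)^(m*t + 2):
  t = 1.0000: term = 49.675572
  t = 2.0000: term = 141.525847
  t = 3.0000: term = 268.805028
  t = 4.0000: term = 425.459050
  t = 5.0000: term = 21504.929898
Convexity = (1/P) * sum = 22390.395397 / 896.948638 = 24.962851

Answer: Convexity = 24.9629


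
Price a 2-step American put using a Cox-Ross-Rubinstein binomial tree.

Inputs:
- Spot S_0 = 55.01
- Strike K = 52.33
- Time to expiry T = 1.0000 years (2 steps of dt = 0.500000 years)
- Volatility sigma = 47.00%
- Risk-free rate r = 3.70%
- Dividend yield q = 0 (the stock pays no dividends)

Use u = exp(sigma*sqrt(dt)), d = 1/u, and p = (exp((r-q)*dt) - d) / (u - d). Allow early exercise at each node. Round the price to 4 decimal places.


dt = T/N = 0.500000
u = exp(sigma*sqrt(dt)) = 1.394227; d = 1/u = 0.717243
p = (exp((r-q)*dt) - d) / (u - d) = 0.445253
Discount per step: exp(-r*dt) = 0.981670
Stock lattice S(k, i) with i counting down-moves:
  k=0: S(0,0) = 55.0100
  k=1: S(1,0) = 76.6964; S(1,1) = 39.4556
  k=2: S(2,0) = 106.9322; S(2,1) = 55.0100; S(2,2) = 28.2992
Terminal payoffs V(N, i) = max(K - S_T, 0):
  V(2,0) = 0.000000; V(2,1) = 0.000000; V(2,2) = 24.030770
Backward induction: V(k, i) = exp(-r*dt) * [p * V(k+1, i) + (1-p) * V(k+1, i+1)]; then take max(V_cont, immediate exercise) for American.
  V(1,0) = exp(-r*dt) * [p*0.000000 + (1-p)*0.000000] = 0.000000; exercise = 0.000000; V(1,0) = max -> 0.000000
  V(1,1) = exp(-r*dt) * [p*0.000000 + (1-p)*24.030770] = 13.086647; exercise = 12.874447; V(1,1) = max -> 13.086647
  V(0,0) = exp(-r*dt) * [p*0.000000 + (1-p)*13.086647] = 7.126710; exercise = 0.000000; V(0,0) = max -> 7.126710

Answer: Price = V(0,0) = 7.1267


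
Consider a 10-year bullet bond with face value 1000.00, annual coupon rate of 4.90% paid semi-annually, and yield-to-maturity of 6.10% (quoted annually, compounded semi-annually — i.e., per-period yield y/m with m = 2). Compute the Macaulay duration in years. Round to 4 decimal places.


Answer: Macaulay duration = 7.9108 years

Derivation:
Coupon per period c = face * coupon_rate / m = 24.500000
Periods per year m = 2; per-period yield y/m = 0.030500
Number of cashflows N = 20
Cashflows (t years, CF_t, discount factor 1/(1+y/m)^(m*t), PV):
  t = 0.5000: CF_t = 24.500000, DF = 0.970403, PV = 23.774867
  t = 1.0000: CF_t = 24.500000, DF = 0.941681, PV = 23.071195
  t = 1.5000: CF_t = 24.500000, DF = 0.913810, PV = 22.388350
  t = 2.0000: CF_t = 24.500000, DF = 0.886764, PV = 21.725716
  t = 2.5000: CF_t = 24.500000, DF = 0.860518, PV = 21.082694
  t = 3.0000: CF_t = 24.500000, DF = 0.835049, PV = 20.458703
  t = 3.5000: CF_t = 24.500000, DF = 0.810334, PV = 19.853181
  t = 4.0000: CF_t = 24.500000, DF = 0.786350, PV = 19.265581
  t = 4.5000: CF_t = 24.500000, DF = 0.763076, PV = 18.695372
  t = 5.0000: CF_t = 24.500000, DF = 0.740491, PV = 18.142040
  t = 5.5000: CF_t = 24.500000, DF = 0.718575, PV = 17.605085
  t = 6.0000: CF_t = 24.500000, DF = 0.697307, PV = 17.084022
  t = 6.5000: CF_t = 24.500000, DF = 0.676669, PV = 16.578382
  t = 7.0000: CF_t = 24.500000, DF = 0.656641, PV = 16.087707
  t = 7.5000: CF_t = 24.500000, DF = 0.637206, PV = 15.611554
  t = 8.0000: CF_t = 24.500000, DF = 0.618347, PV = 15.149495
  t = 8.5000: CF_t = 24.500000, DF = 0.600045, PV = 14.701111
  t = 9.0000: CF_t = 24.500000, DF = 0.582286, PV = 14.265998
  t = 9.5000: CF_t = 24.500000, DF = 0.565052, PV = 13.843763
  t = 10.0000: CF_t = 1024.500000, DF = 0.548328, PV = 561.761589
Price P = sum_t PV_t = 911.146406
Macaulay numerator sum_t t * PV_t:
  t * PV_t at t = 0.5000: 11.887433
  t * PV_t at t = 1.0000: 23.071195
  t * PV_t at t = 1.5000: 33.582526
  t * PV_t at t = 2.0000: 43.451432
  t * PV_t at t = 2.5000: 52.706735
  t * PV_t at t = 3.0000: 61.376110
  t * PV_t at t = 3.5000: 69.486135
  t * PV_t at t = 4.0000: 77.062325
  t * PV_t at t = 4.5000: 84.129176
  t * PV_t at t = 5.0000: 90.710201
  t * PV_t at t = 5.5000: 96.827968
  t * PV_t at t = 6.0000: 102.504134
  t * PV_t at t = 6.5000: 107.759481
  t * PV_t at t = 7.0000: 112.613947
  t * PV_t at t = 7.5000: 117.086657
  t * PV_t at t = 8.0000: 121.195957
  t * PV_t at t = 8.5000: 124.959442
  t * PV_t at t = 9.0000: 128.393981
  t * PV_t at t = 9.5000: 131.515749
  t * PV_t at t = 10.0000: 5617.615888
Macaulay duration D = (sum_t t * PV_t) / P = 7207.936471 / 911.146406 = 7.910843


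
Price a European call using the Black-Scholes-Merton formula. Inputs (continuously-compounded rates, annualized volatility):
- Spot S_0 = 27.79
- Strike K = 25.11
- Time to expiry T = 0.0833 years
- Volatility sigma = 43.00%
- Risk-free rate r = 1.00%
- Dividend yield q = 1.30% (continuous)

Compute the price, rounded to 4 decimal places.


d1 = (ln(S/K) + (r - q + 0.5*sigma^2) * T) / (sigma * sqrt(T)) = 0.87716720
d2 = d1 - sigma * sqrt(T) = 0.75306172
exp(-rT) = 0.99916735; exp(-qT) = 0.99891769
C = S_0 * exp(-qT) * N(d1) - K * exp(-rT) * N(d2)
N(d1) = 0.80980209; N(d2) = 0.77429359
C = 27.7900 * 0.99891769 * 0.80980209 - 25.1100 * 0.99916735 * 0.77429359 = 3.0537

Answer: Price = 3.0537


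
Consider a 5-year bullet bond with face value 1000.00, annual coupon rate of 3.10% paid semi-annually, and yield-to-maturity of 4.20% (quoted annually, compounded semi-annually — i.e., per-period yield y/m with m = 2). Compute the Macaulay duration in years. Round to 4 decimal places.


Coupon per period c = face * coupon_rate / m = 15.500000
Periods per year m = 2; per-period yield y/m = 0.021000
Number of cashflows N = 10
Cashflows (t years, CF_t, discount factor 1/(1+y/m)^(m*t), PV):
  t = 0.5000: CF_t = 15.500000, DF = 0.979432, PV = 15.181195
  t = 1.0000: CF_t = 15.500000, DF = 0.959287, PV = 14.868947
  t = 1.5000: CF_t = 15.500000, DF = 0.939556, PV = 14.563121
  t = 2.0000: CF_t = 15.500000, DF = 0.920231, PV = 14.263586
  t = 2.5000: CF_t = 15.500000, DF = 0.901304, PV = 13.970212
  t = 3.0000: CF_t = 15.500000, DF = 0.882766, PV = 13.682871
  t = 3.5000: CF_t = 15.500000, DF = 0.864609, PV = 13.401441
  t = 4.0000: CF_t = 15.500000, DF = 0.846826, PV = 13.125799
  t = 4.5000: CF_t = 15.500000, DF = 0.829408, PV = 12.855827
  t = 5.0000: CF_t = 1015.500000, DF = 0.812349, PV = 824.940275
Price P = sum_t PV_t = 950.853275
Macaulay numerator sum_t t * PV_t:
  t * PV_t at t = 0.5000: 7.590597
  t * PV_t at t = 1.0000: 14.868947
  t * PV_t at t = 1.5000: 21.844682
  t * PV_t at t = 2.0000: 28.527172
  t * PV_t at t = 2.5000: 34.925529
  t * PV_t at t = 3.0000: 41.048614
  t * PV_t at t = 3.5000: 46.905044
  t * PV_t at t = 4.0000: 52.503197
  t * PV_t at t = 4.5000: 57.851221
  t * PV_t at t = 5.0000: 4124.701373
Macaulay duration D = (sum_t t * PV_t) / P = 4430.766378 / 950.853275 = 4.659779

Answer: Macaulay duration = 4.6598 years


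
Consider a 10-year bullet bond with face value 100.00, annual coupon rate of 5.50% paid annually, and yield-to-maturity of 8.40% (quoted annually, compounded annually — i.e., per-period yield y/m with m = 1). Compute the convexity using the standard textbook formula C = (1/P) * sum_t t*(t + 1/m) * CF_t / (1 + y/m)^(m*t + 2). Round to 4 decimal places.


Answer: Convexity = 65.4936

Derivation:
Coupon per period c = face * coupon_rate / m = 5.500000
Periods per year m = 1; per-period yield y/m = 0.084000
Number of cashflows N = 10
Cashflows (t years, CF_t, discount factor 1/(1+y/m)^(m*t), PV):
  t = 1.0000: CF_t = 5.500000, DF = 0.922509, PV = 5.073801
  t = 2.0000: CF_t = 5.500000, DF = 0.851023, PV = 4.680628
  t = 3.0000: CF_t = 5.500000, DF = 0.785077, PV = 4.317922
  t = 4.0000: CF_t = 5.500000, DF = 0.724241, PV = 3.983323
  t = 5.0000: CF_t = 5.500000, DF = 0.668119, PV = 3.674653
  t = 6.0000: CF_t = 5.500000, DF = 0.616346, PV = 3.389901
  t = 7.0000: CF_t = 5.500000, DF = 0.568585, PV = 3.127215
  t = 8.0000: CF_t = 5.500000, DF = 0.524524, PV = 2.884885
  t = 9.0000: CF_t = 5.500000, DF = 0.483879, PV = 2.661333
  t = 10.0000: CF_t = 105.500000, DF = 0.446383, PV = 47.093356
Price P = sum_t PV_t = 80.887016
Convexity numerator sum_t t*(t + 1/m) * CF_t / (1+y/m)^(m*t + 2):
  t = 1.0000: term = 8.635845
  t = 2.0000: term = 23.899940
  t = 3.0000: term = 44.095830
  t = 4.0000: term = 67.798017
  t = 5.0000: term = 93.816444
  t = 6.0000: term = 121.165149
  t = 7.0000: term = 149.034624
  t = 8.0000: term = 176.767477
  t = 9.0000: term = 203.837036
  t = 10.0000: term = 4408.529572
Convexity = (1/P) * sum = 5297.579935 / 80.887016 = 65.493576


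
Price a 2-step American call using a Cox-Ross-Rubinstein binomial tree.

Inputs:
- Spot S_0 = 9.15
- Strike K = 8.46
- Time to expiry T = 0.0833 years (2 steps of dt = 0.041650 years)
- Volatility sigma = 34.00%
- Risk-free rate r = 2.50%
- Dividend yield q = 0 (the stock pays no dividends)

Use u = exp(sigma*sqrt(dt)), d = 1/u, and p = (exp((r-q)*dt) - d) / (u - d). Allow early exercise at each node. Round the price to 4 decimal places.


dt = T/N = 0.041650
u = exp(sigma*sqrt(dt)) = 1.071852; d = 1/u = 0.932964
p = (exp((r-q)*dt) - d) / (u - d) = 0.490161
Discount per step: exp(-r*dt) = 0.998959
Stock lattice S(k, i) with i counting down-moves:
  k=0: S(0,0) = 9.1500
  k=1: S(1,0) = 9.8074; S(1,1) = 8.5366
  k=2: S(2,0) = 10.5121; S(2,1) = 9.1500; S(2,2) = 7.9644
Terminal payoffs V(N, i) = max(S_T - K, 0):
  V(2,0) = 2.052137; V(2,1) = 0.690000; V(2,2) = 0.000000
Backward induction: V(k, i) = exp(-r*dt) * [p * V(k+1, i) + (1-p) * V(k+1, i+1)]; then take max(V_cont, immediate exercise) for American.
  V(1,0) = exp(-r*dt) * [p*2.052137 + (1-p)*0.690000] = 1.356253; exercise = 1.347449; V(1,0) = max -> 1.356253
  V(1,1) = exp(-r*dt) * [p*0.690000 + (1-p)*0.000000] = 0.337859; exercise = 0.076623; V(1,1) = max -> 0.337859
  V(0,0) = exp(-r*dt) * [p*1.356253 + (1-p)*0.337859] = 0.836165; exercise = 0.690000; V(0,0) = max -> 0.836165

Answer: Price = V(0,0) = 0.8362


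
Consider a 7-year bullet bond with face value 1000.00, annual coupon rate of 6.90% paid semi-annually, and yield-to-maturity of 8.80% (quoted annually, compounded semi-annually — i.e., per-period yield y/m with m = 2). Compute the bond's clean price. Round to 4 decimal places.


Answer: Price = 902.2491

Derivation:
Coupon per period c = face * coupon_rate / m = 34.500000
Periods per year m = 2; per-period yield y/m = 0.044000
Number of cashflows N = 14
Cashflows (t years, CF_t, discount factor 1/(1+y/m)^(m*t), PV):
  t = 0.5000: CF_t = 34.500000, DF = 0.957854, PV = 33.045977
  t = 1.0000: CF_t = 34.500000, DF = 0.917485, PV = 31.653235
  t = 1.5000: CF_t = 34.500000, DF = 0.878817, PV = 30.319190
  t = 2.0000: CF_t = 34.500000, DF = 0.841779, PV = 29.041370
  t = 2.5000: CF_t = 34.500000, DF = 0.806302, PV = 27.817404
  t = 3.0000: CF_t = 34.500000, DF = 0.772320, PV = 26.645023
  t = 3.5000: CF_t = 34.500000, DF = 0.739770, PV = 25.522053
  t = 4.0000: CF_t = 34.500000, DF = 0.708592, PV = 24.446411
  t = 4.5000: CF_t = 34.500000, DF = 0.678728, PV = 23.416102
  t = 5.0000: CF_t = 34.500000, DF = 0.650122, PV = 22.429217
  t = 5.5000: CF_t = 34.500000, DF = 0.622722, PV = 21.483924
  t = 6.0000: CF_t = 34.500000, DF = 0.596477, PV = 20.578471
  t = 6.5000: CF_t = 34.500000, DF = 0.571339, PV = 19.711179
  t = 7.0000: CF_t = 1034.500000, DF = 0.547259, PV = 566.139574
Price P = sum_t PV_t = 902.249131


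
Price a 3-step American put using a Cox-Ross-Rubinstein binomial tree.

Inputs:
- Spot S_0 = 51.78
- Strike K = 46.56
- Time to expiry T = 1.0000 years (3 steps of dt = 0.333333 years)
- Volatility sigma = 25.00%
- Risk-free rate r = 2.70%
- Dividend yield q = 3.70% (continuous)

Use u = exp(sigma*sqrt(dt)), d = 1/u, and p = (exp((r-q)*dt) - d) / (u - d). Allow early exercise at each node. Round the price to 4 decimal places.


dt = T/N = 0.333333
u = exp(sigma*sqrt(dt)) = 1.155274; d = 1/u = 0.865596
p = (exp((r-q)*dt) - d) / (u - d) = 0.452490
Discount per step: exp(-r*dt) = 0.991040
Stock lattice S(k, i) with i counting down-moves:
  k=0: S(0,0) = 51.7800
  k=1: S(1,0) = 59.8201; S(1,1) = 44.8205
  k=2: S(2,0) = 69.1086; S(2,1) = 51.7800; S(2,2) = 38.7965
  k=3: S(3,0) = 79.8394; S(3,1) = 59.8201; S(3,2) = 44.8205; S(3,3) = 33.5820
Terminal payoffs V(N, i) = max(K - S_T, 0):
  V(3,0) = 0.000000; V(3,1) = 0.000000; V(3,2) = 1.739465; V(3,3) = 12.977964
Backward induction: V(k, i) = exp(-r*dt) * [p * V(k+1, i) + (1-p) * V(k+1, i+1)]; then take max(V_cont, immediate exercise) for American.
  V(2,0) = exp(-r*dt) * [p*0.000000 + (1-p)*0.000000] = 0.000000; exercise = 0.000000; V(2,0) = max -> 0.000000
  V(2,1) = exp(-r*dt) * [p*0.000000 + (1-p)*1.739465] = 0.943841; exercise = 0.000000; V(2,1) = max -> 0.943841
  V(2,2) = exp(-r*dt) * [p*1.739465 + (1-p)*12.977964] = 7.821937; exercise = 7.763546; V(2,2) = max -> 7.821937
  V(1,0) = exp(-r*dt) * [p*0.000000 + (1-p)*0.943841] = 0.512132; exercise = 0.000000; V(1,0) = max -> 0.512132
  V(1,1) = exp(-r*dt) * [p*0.943841 + (1-p)*7.821937] = 4.667469; exercise = 1.739465; V(1,1) = max -> 4.667469
  V(0,0) = exp(-r*dt) * [p*0.512132 + (1-p)*4.667469] = 2.762247; exercise = 0.000000; V(0,0) = max -> 2.762247

Answer: Price = V(0,0) = 2.7622


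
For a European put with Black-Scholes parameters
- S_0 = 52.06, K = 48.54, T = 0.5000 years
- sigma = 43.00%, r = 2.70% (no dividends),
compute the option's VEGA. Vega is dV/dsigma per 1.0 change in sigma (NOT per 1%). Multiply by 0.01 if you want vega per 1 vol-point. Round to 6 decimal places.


Answer: Vega = 13.408088

Derivation:
d1 = 0.4266771093; d2 = 0.1226211934
phi(d1) = 0.3642316506; exp(-qT) = 1.0000000000; exp(-rT) = 0.9865907163
Vega = S * exp(-qT) * phi(d1) * sqrt(T) = 52.0600 * 1.0000000000 * 0.3642316506 * 0.7071067812 = 13.408088


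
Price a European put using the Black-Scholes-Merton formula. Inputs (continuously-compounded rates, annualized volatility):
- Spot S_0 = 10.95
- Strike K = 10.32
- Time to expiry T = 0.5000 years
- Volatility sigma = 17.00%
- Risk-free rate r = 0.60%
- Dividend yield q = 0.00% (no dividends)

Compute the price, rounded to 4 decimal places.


Answer: Price = 0.2452

Derivation:
d1 = (ln(S/K) + (r - q + 0.5*sigma^2) * T) / (sigma * sqrt(T)) = 0.57800319
d2 = d1 - sigma * sqrt(T) = 0.45779504
exp(-rT) = 0.99700450; exp(-qT) = 1.00000000
P = K * exp(-rT) * N(-d2) - S_0 * exp(-qT) * N(-d1)
N(-d1) = 0.28163098; N(-d2) = 0.32354985
P = 10.3200 * 0.99700450 * 0.32354985 - 10.9500 * 1.00000000 * 0.28163098 = 0.2452


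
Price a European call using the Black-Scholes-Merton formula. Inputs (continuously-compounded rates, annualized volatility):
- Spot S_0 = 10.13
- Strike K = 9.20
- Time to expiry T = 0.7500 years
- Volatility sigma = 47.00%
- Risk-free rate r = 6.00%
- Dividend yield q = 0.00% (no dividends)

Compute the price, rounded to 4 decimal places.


d1 = (ln(S/K) + (r - q + 0.5*sigma^2) * T) / (sigma * sqrt(T)) = 0.55065785
d2 = d1 - sigma * sqrt(T) = 0.14362591
exp(-rT) = 0.95599748; exp(-qT) = 1.00000000
C = S_0 * exp(-qT) * N(d1) - K * exp(-rT) * N(d2)
N(d1) = 0.70906588; N(d2) = 0.55710206
C = 10.1300 * 1.00000000 * 0.70906588 - 9.2000 * 0.95599748 * 0.55710206 = 2.2830

Answer: Price = 2.2830


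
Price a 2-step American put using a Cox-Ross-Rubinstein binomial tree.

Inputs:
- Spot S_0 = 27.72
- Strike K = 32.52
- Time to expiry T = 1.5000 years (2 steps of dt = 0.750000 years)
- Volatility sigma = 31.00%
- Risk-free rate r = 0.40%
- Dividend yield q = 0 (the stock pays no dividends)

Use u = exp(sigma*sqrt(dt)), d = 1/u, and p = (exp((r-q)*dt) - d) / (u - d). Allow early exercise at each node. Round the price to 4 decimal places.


Answer: Price = V(0,0) = 7.5123

Derivation:
dt = T/N = 0.750000
u = exp(sigma*sqrt(dt)) = 1.307959; d = 1/u = 0.764550
p = (exp((r-q)*dt) - d) / (u - d) = 0.438812
Discount per step: exp(-r*dt) = 0.997004
Stock lattice S(k, i) with i counting down-moves:
  k=0: S(0,0) = 27.7200
  k=1: S(1,0) = 36.2566; S(1,1) = 21.1933
  k=2: S(2,0) = 47.4222; S(2,1) = 27.7200; S(2,2) = 16.2034
Terminal payoffs V(N, i) = max(K - S_T, 0):
  V(2,0) = 0.000000; V(2,1) = 4.800000; V(2,2) = 16.316643
Backward induction: V(k, i) = exp(-r*dt) * [p * V(k+1, i) + (1-p) * V(k+1, i+1)]; then take max(V_cont, immediate exercise) for American.
  V(1,0) = exp(-r*dt) * [p*0.000000 + (1-p)*4.800000] = 2.685632; exercise = 0.000000; V(1,0) = max -> 2.685632
  V(1,1) = exp(-r*dt) * [p*4.800000 + (1-p)*16.316643] = 11.229261; exercise = 11.326674; V(1,1) = max -> 11.326674
  V(0,0) = exp(-r*dt) * [p*2.685632 + (1-p)*11.326674] = 7.512308; exercise = 4.800000; V(0,0) = max -> 7.512308


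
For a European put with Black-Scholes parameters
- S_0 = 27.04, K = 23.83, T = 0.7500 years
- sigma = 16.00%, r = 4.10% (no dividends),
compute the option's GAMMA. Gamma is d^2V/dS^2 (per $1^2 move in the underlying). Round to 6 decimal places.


d1 = 1.2032121065; d2 = 1.0646480419
phi(d1) = 0.1934380022; exp(-qT) = 1.0000000000; exp(-rT) = 0.9697179723
Gamma = exp(-qT) * phi(d1) / (S * sigma * sqrt(T)) = 1.0000000000 * 0.1934380022 / (27.0400 * 0.1600 * 0.8660254038) = 0.051628

Answer: Gamma = 0.051628


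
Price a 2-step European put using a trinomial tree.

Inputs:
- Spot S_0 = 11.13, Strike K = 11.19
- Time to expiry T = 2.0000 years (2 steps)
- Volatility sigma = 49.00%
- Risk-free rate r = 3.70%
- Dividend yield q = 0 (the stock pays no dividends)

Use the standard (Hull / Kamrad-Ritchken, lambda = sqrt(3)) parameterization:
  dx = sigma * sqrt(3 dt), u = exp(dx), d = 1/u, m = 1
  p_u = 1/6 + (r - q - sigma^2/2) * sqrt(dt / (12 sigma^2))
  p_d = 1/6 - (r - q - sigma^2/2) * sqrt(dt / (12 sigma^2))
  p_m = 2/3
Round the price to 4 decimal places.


Answer: Price = V(0,0) = 2.1383

Derivation:
dt = T/N = 1.000000; dx = sigma*sqrt(3*dt) = 0.848705
u = exp(dx) = 2.336619; d = 1/u = 0.427969
p_u = 0.117739, p_m = 0.666667, p_d = 0.215594
Discount per step: exp(-r*dt) = 0.963676
Stock lattice S(k, j) with j the centered position index:
  k=0: S(0,+0) = 11.1300
  k=1: S(1,-1) = 4.7633; S(1,+0) = 11.1300; S(1,+1) = 26.0066
  k=2: S(2,-2) = 2.0385; S(2,-1) = 4.7633; S(2,+0) = 11.1300; S(2,+1) = 26.0066; S(2,+2) = 60.7674
Terminal payoffs V(N, j) = max(K - S_T, 0):
  V(2,-2) = 9.151459; V(2,-1) = 6.426707; V(2,+0) = 0.060000; V(2,+1) = 0.000000; V(2,+2) = 0.000000
Backward induction: V(k, j) = exp(-r*dt) * [p_u * V(k+1, j+1) + p_m * V(k+1, j) + p_d * V(k+1, j-1)]
  V(1,-1) = exp(-r*dt) * [p_u*0.060000 + p_m*6.426707 + p_d*9.151459] = 6.036984
  V(1,+0) = exp(-r*dt) * [p_u*0.000000 + p_m*0.060000 + p_d*6.426707] = 1.373779
  V(1,+1) = exp(-r*dt) * [p_u*0.000000 + p_m*0.000000 + p_d*0.060000] = 0.012466
  V(0,+0) = exp(-r*dt) * [p_u*0.012466 + p_m*1.373779 + p_d*6.036984] = 2.138261


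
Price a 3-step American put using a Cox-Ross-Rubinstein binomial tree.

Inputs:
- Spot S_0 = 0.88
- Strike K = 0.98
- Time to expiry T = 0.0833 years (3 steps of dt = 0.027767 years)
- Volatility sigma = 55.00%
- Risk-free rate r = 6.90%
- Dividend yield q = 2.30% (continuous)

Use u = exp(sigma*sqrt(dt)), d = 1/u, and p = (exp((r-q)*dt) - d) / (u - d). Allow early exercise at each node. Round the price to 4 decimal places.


Answer: Price = V(0,0) = 0.1179

Derivation:
dt = T/N = 0.027767
u = exp(sigma*sqrt(dt)) = 1.095979; d = 1/u = 0.912426
p = (exp((r-q)*dt) - d) / (u - d) = 0.484067
Discount per step: exp(-r*dt) = 0.998086
Stock lattice S(k, i) with i counting down-moves:
  k=0: S(0,0) = 0.8800
  k=1: S(1,0) = 0.9645; S(1,1) = 0.8029
  k=2: S(2,0) = 1.0570; S(2,1) = 0.8800; S(2,2) = 0.7326
  k=3: S(3,0) = 1.1585; S(3,1) = 0.9645; S(3,2) = 0.8029; S(3,3) = 0.6685
Terminal payoffs V(N, i) = max(K - S_T, 0):
  V(3,0) = 0.000000; V(3,1) = 0.015538; V(3,2) = 0.177065; V(3,3) = 0.311540
Backward induction: V(k, i) = exp(-r*dt) * [p * V(k+1, i) + (1-p) * V(k+1, i+1)]; then take max(V_cont, immediate exercise) for American.
  V(2,0) = exp(-r*dt) * [p*0.000000 + (1-p)*0.015538] = 0.008001; exercise = 0.000000; V(2,0) = max -> 0.008001
  V(2,1) = exp(-r*dt) * [p*0.015538 + (1-p)*0.177065] = 0.098686; exercise = 0.100000; V(2,1) = max -> 0.100000
  V(2,2) = exp(-r*dt) * [p*0.177065 + (1-p)*0.311540] = 0.245973; exercise = 0.247381; V(2,2) = max -> 0.247381
  V(1,0) = exp(-r*dt) * [p*0.008001 + (1-p)*0.100000] = 0.055360; exercise = 0.015538; V(1,0) = max -> 0.055360
  V(1,1) = exp(-r*dt) * [p*0.100000 + (1-p)*0.247381] = 0.175702; exercise = 0.177065; V(1,1) = max -> 0.177065
  V(0,0) = exp(-r*dt) * [p*0.055360 + (1-p)*0.177065] = 0.117926; exercise = 0.100000; V(0,0) = max -> 0.117926


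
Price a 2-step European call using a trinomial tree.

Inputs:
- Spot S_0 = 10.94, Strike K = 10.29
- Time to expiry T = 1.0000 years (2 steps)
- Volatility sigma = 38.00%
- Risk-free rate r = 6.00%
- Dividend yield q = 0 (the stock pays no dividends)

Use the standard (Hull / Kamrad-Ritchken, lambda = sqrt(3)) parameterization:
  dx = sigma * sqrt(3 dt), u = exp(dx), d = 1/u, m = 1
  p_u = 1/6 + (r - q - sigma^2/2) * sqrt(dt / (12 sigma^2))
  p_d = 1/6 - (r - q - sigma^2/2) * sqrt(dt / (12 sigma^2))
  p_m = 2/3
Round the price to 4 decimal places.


Answer: Price = V(0,0) = 2.1618

Derivation:
dt = T/N = 0.500000; dx = sigma*sqrt(3*dt) = 0.465403
u = exp(dx) = 1.592656; d = 1/u = 0.627882
p_u = 0.160113, p_m = 0.666667, p_d = 0.173220
Discount per step: exp(-r*dt) = 0.970446
Stock lattice S(k, j) with j the centered position index:
  k=0: S(0,+0) = 10.9400
  k=1: S(1,-1) = 6.8690; S(1,+0) = 10.9400; S(1,+1) = 17.4237
  k=2: S(2,-2) = 4.3129; S(2,-1) = 6.8690; S(2,+0) = 10.9400; S(2,+1) = 17.4237; S(2,+2) = 27.7499
Terminal payoffs V(N, j) = max(S_T - K, 0):
  V(2,-2) = 0.000000; V(2,-1) = 0.000000; V(2,+0) = 0.650000; V(2,+1) = 7.133656; V(2,+2) = 17.459891
Backward induction: V(k, j) = exp(-r*dt) * [p_u * V(k+1, j+1) + p_m * V(k+1, j) + p_d * V(k+1, j-1)]
  V(1,-1) = exp(-r*dt) * [p_u*0.650000 + p_m*0.000000 + p_d*0.000000] = 0.100998
  V(1,+0) = exp(-r*dt) * [p_u*7.133656 + p_m*0.650000 + p_d*0.000000] = 1.528962
  V(1,+1) = exp(-r*dt) * [p_u*17.459891 + p_m*7.133656 + p_d*0.650000] = 7.437420
  V(0,+0) = exp(-r*dt) * [p_u*7.437420 + p_m*1.528962 + p_d*0.100998] = 2.161796


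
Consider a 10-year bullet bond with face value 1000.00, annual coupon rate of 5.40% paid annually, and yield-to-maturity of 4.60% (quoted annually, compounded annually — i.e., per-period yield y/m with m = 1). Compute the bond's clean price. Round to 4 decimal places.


Coupon per period c = face * coupon_rate / m = 54.000000
Periods per year m = 1; per-period yield y/m = 0.046000
Number of cashflows N = 10
Cashflows (t years, CF_t, discount factor 1/(1+y/m)^(m*t), PV):
  t = 1.0000: CF_t = 54.000000, DF = 0.956023, PV = 51.625239
  t = 2.0000: CF_t = 54.000000, DF = 0.913980, PV = 49.354913
  t = 3.0000: CF_t = 54.000000, DF = 0.873786, PV = 47.184429
  t = 4.0000: CF_t = 54.000000, DF = 0.835359, PV = 45.109397
  t = 5.0000: CF_t = 54.000000, DF = 0.798623, PV = 43.125619
  t = 6.0000: CF_t = 54.000000, DF = 0.763501, PV = 41.229081
  t = 7.0000: CF_t = 54.000000, DF = 0.729925, PV = 39.415947
  t = 8.0000: CF_t = 54.000000, DF = 0.697825, PV = 37.682550
  t = 9.0000: CF_t = 54.000000, DF = 0.667137, PV = 36.025382
  t = 10.0000: CF_t = 1054.000000, DF = 0.637798, PV = 672.239095
Price P = sum_t PV_t = 1062.991652

Answer: Price = 1062.9917


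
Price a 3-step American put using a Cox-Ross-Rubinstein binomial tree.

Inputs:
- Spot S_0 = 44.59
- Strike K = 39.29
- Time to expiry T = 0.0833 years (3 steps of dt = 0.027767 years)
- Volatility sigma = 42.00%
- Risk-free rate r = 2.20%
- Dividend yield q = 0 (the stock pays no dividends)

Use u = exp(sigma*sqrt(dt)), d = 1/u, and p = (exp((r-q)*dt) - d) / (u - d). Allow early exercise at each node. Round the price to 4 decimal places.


Answer: Price = V(0,0) = 0.4241

Derivation:
dt = T/N = 0.027767
u = exp(sigma*sqrt(dt)) = 1.072493; d = 1/u = 0.932407
p = (exp((r-q)*dt) - d) / (u - d) = 0.486873
Discount per step: exp(-r*dt) = 0.999389
Stock lattice S(k, i) with i counting down-moves:
  k=0: S(0,0) = 44.5900
  k=1: S(1,0) = 47.8225; S(1,1) = 41.5760
  k=2: S(2,0) = 51.2893; S(2,1) = 44.5900; S(2,2) = 38.7658
  k=3: S(3,0) = 55.0074; S(3,1) = 47.8225; S(3,2) = 41.5760; S(3,3) = 36.1455
Terminal payoffs V(N, i) = max(K - S_T, 0):
  V(3,0) = 0.000000; V(3,1) = 0.000000; V(3,2) = 0.000000; V(3,3) = 3.144530
Backward induction: V(k, i) = exp(-r*dt) * [p * V(k+1, i) + (1-p) * V(k+1, i+1)]; then take max(V_cont, immediate exercise) for American.
  V(2,0) = exp(-r*dt) * [p*0.000000 + (1-p)*0.000000] = 0.000000; exercise = 0.000000; V(2,0) = max -> 0.000000
  V(2,1) = exp(-r*dt) * [p*0.000000 + (1-p)*0.000000] = 0.000000; exercise = 0.000000; V(2,1) = max -> 0.000000
  V(2,2) = exp(-r*dt) * [p*0.000000 + (1-p)*3.144530] = 1.612559; exercise = 0.524231; V(2,2) = max -> 1.612559
  V(1,0) = exp(-r*dt) * [p*0.000000 + (1-p)*0.000000] = 0.000000; exercise = 0.000000; V(1,0) = max -> 0.000000
  V(1,1) = exp(-r*dt) * [p*0.000000 + (1-p)*1.612559] = 0.826943; exercise = 0.000000; V(1,1) = max -> 0.826943
  V(0,0) = exp(-r*dt) * [p*0.000000 + (1-p)*0.826943] = 0.424068; exercise = 0.000000; V(0,0) = max -> 0.424068


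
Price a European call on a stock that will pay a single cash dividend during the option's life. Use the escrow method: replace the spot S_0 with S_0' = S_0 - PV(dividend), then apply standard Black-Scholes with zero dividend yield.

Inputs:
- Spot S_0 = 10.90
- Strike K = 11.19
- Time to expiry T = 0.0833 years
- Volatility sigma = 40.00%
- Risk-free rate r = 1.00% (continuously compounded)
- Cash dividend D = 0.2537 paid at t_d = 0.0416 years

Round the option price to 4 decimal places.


Answer: Price = 0.2797

Derivation:
PV(D) = D * exp(-r * t_d) = 0.2537 * 0.99958409 = 0.25359448
S_0' = S_0 - PV(D) = 10.9000 - 0.25359448 = 10.64640552
d1 = (ln(S_0'/K) + (r + sigma^2/2)*T) / (sigma*sqrt(T)) = -0.36641240
d2 = d1 - sigma*sqrt(T) = -0.48185936
exp(-rT) = 0.99916735
N(d1) = 0.35702868; N(d2) = 0.31495293
C = S_0' * N(d1) - K * exp(-rT) * N(d2) = 10.64640552 * 0.35702868 - 11.1900 * 0.99916735 * 0.31495293 = 0.2797


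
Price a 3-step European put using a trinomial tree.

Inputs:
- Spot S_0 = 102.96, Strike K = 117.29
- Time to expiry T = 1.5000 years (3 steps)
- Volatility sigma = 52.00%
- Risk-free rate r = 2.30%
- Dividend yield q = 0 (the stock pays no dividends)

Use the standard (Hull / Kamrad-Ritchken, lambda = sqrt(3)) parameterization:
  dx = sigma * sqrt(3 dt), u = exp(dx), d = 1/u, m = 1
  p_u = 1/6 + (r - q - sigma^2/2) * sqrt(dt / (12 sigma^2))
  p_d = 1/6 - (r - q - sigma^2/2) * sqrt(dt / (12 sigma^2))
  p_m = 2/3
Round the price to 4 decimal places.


Answer: Price = V(0,0) = 32.0904

Derivation:
dt = T/N = 0.500000; dx = sigma*sqrt(3*dt) = 0.636867
u = exp(dx) = 1.890549; d = 1/u = 0.528947
p_u = 0.122623, p_m = 0.666667, p_d = 0.210710
Discount per step: exp(-r*dt) = 0.988566
Stock lattice S(k, j) with j the centered position index:
  k=0: S(0,+0) = 102.9600
  k=1: S(1,-1) = 54.4604; S(1,+0) = 102.9600; S(1,+1) = 194.6509
  k=2: S(2,-2) = 28.8066; S(2,-1) = 54.4604; S(2,+0) = 102.9600; S(2,+1) = 194.6509; S(2,+2) = 367.9972
  k=3: S(3,-3) = 15.2372; S(3,-2) = 28.8066; S(3,-1) = 54.4604; S(3,+0) = 102.9600; S(3,+1) = 194.6509; S(3,+2) = 367.9972; S(3,+3) = 695.7167
Terminal payoffs V(N, j) = max(K - S_T, 0):
  V(3,-3) = 102.052819; V(3,-2) = 88.483361; V(3,-1) = 62.829633; V(3,+0) = 14.330000; V(3,+1) = 0.000000; V(3,+2) = 0.000000; V(3,+3) = 0.000000
Backward induction: V(k, j) = exp(-r*dt) * [p_u * V(k+1, j+1) + p_m * V(k+1, j) + p_d * V(k+1, j-1)]
  V(2,-2) = exp(-r*dt) * [p_u*62.829633 + p_m*88.483361 + p_d*102.052819] = 87.188396
  V(2,-1) = exp(-r*dt) * [p_u*14.330000 + p_m*62.829633 + p_d*88.483361] = 61.575762
  V(2,+0) = exp(-r*dt) * [p_u*0.000000 + p_m*14.330000 + p_d*62.829633] = 22.531580
  V(2,+1) = exp(-r*dt) * [p_u*0.000000 + p_m*0.000000 + p_d*14.330000] = 2.984955
  V(2,+2) = exp(-r*dt) * [p_u*0.000000 + p_m*0.000000 + p_d*0.000000] = 0.000000
  V(1,-1) = exp(-r*dt) * [p_u*22.531580 + p_m*61.575762 + p_d*87.188396] = 61.473867
  V(1,+0) = exp(-r*dt) * [p_u*2.984955 + p_m*22.531580 + p_d*61.575762] = 28.037438
  V(1,+1) = exp(-r*dt) * [p_u*0.000000 + p_m*2.984955 + p_d*22.531580] = 6.660569
  V(0,+0) = exp(-r*dt) * [p_u*6.660569 + p_m*28.037438 + p_d*61.473867] = 32.090376


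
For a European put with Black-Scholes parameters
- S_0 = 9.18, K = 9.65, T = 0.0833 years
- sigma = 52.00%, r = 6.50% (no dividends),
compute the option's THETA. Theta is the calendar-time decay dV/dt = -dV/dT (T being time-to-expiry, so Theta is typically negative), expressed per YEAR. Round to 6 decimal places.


Answer: Theta = -2.816816

Derivation:
d1 = -0.2215739554; d2 = -0.3716550002
phi(d1) = 0.3892684611; exp(-qT) = 1.0000000000; exp(-rT) = 0.9946001320
Theta = -S*exp(-qT)*phi(d1)*sigma/(2*sqrt(T)) + r*K*exp(-rT)*N(-d2) - q*S*exp(-qT)*N(-d1)
N(-d1) = 0.5876772204; N(-d2) = 0.6449251333; sqrt(T) = 0.2886173938
Term 1 = -9.1800 * 1.0000000000 * 0.3892684611 * 0.5200 / (2 * 0.2886173938) = -3.2191613635
Term 2 = 0.0650 * 9.6500 * 0.9946001320 * 0.6449251333 = 0.4023448851
Term 3 = 0 (no dividend yield, q = 0)
Theta = -3.2191613635 + (0.4023448851) + (0.0000000000) = -2.816816


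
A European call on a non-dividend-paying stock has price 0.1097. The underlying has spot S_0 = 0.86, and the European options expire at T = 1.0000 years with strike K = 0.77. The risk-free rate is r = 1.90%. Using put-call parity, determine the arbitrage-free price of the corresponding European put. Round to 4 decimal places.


Put-call parity: C - P = S_0 * exp(-qT) - K * exp(-rT).
S_0 * exp(-qT) = 0.8600 * 1.00000000 = 0.86000000
K * exp(-rT) = 0.7700 * 0.98117936 = 0.75550811
P = C - S*exp(-qT) + K*exp(-rT)
P = 0.1097 - 0.86000000 + 0.75550811 = 0.0052

Answer: Put price = 0.0052


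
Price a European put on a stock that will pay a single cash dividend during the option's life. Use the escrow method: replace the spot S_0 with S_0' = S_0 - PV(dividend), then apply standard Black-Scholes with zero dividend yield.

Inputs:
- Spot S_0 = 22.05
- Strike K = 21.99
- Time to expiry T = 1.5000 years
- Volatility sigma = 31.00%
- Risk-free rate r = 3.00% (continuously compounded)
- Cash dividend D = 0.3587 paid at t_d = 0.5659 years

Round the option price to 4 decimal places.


PV(D) = D * exp(-r * t_d) = 0.3587 * 0.98316630 = 0.35266175
S_0' = S_0 - PV(D) = 22.0500 - 0.35266175 = 21.69733825
d1 = (ln(S_0'/K) + (r + sigma^2/2)*T) / (sigma*sqrt(T)) = 0.27307014
d2 = d1 - sigma*sqrt(T) = -0.10660077
exp(-rT) = 0.95599748
N(-d1) = 0.39239965; N(-d2) = 0.54244715
P = K * exp(-rT) * N(-d2) - S_0' * N(-d1) = 21.9900 * 0.95599748 * 0.54244715 - 21.69733825 * 0.39239965 = 2.8895

Answer: Price = 2.8895


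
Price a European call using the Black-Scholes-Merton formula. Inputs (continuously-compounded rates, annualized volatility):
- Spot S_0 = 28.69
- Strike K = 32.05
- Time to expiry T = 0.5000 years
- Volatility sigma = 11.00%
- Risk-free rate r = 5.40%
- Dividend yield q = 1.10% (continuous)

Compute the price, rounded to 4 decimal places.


d1 = (ln(S/K) + (r - q + 0.5*sigma^2) * T) / (sigma * sqrt(T)) = -1.10853199
d2 = d1 - sigma * sqrt(T) = -1.18631373
exp(-rT) = 0.97336124; exp(-qT) = 0.99451510
C = S_0 * exp(-qT) * N(d1) - K * exp(-rT) * N(d2)
N(d1) = 0.13381607; N(d2) = 0.11774921
C = 28.6900 * 0.99451510 * 0.13381607 - 32.0500 * 0.97336124 * 0.11774921 = 0.1448

Answer: Price = 0.1448


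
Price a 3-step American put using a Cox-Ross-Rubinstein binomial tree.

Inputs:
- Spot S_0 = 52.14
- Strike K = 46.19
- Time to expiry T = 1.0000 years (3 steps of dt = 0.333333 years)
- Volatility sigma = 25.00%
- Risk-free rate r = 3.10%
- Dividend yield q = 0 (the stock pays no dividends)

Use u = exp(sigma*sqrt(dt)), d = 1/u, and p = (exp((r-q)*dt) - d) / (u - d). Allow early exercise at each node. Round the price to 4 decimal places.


Answer: Price = V(0,0) = 2.0022

Derivation:
dt = T/N = 0.333333
u = exp(sigma*sqrt(dt)) = 1.155274; d = 1/u = 0.865596
p = (exp((r-q)*dt) - d) / (u - d) = 0.499835
Discount per step: exp(-r*dt) = 0.989720
Stock lattice S(k, i) with i counting down-moves:
  k=0: S(0,0) = 52.1400
  k=1: S(1,0) = 60.2360; S(1,1) = 45.1321
  k=2: S(2,0) = 69.5891; S(2,1) = 52.1400; S(2,2) = 39.0662
  k=3: S(3,0) = 80.3944; S(3,1) = 60.2360; S(3,2) = 45.1321; S(3,3) = 33.8155
Terminal payoffs V(N, i) = max(K - S_T, 0):
  V(3,0) = 0.000000; V(3,1) = 0.000000; V(3,2) = 1.057851; V(3,3) = 12.374485
Backward induction: V(k, i) = exp(-r*dt) * [p * V(k+1, i) + (1-p) * V(k+1, i+1)]; then take max(V_cont, immediate exercise) for American.
  V(2,0) = exp(-r*dt) * [p*0.000000 + (1-p)*0.000000] = 0.000000; exercise = 0.000000; V(2,0) = max -> 0.000000
  V(2,1) = exp(-r*dt) * [p*0.000000 + (1-p)*1.057851] = 0.523661; exercise = 0.000000; V(2,1) = max -> 0.523661
  V(2,2) = exp(-r*dt) * [p*1.057851 + (1-p)*12.374485] = 6.648975; exercise = 7.123814; V(2,2) = max -> 7.123814
  V(1,0) = exp(-r*dt) * [p*0.000000 + (1-p)*0.523661] = 0.259224; exercise = 0.000000; V(1,0) = max -> 0.259224
  V(1,1) = exp(-r*dt) * [p*0.523661 + (1-p)*7.123814] = 3.785508; exercise = 1.057851; V(1,1) = max -> 3.785508
  V(0,0) = exp(-r*dt) * [p*0.259224 + (1-p)*3.785508] = 2.002153; exercise = 0.000000; V(0,0) = max -> 2.002153


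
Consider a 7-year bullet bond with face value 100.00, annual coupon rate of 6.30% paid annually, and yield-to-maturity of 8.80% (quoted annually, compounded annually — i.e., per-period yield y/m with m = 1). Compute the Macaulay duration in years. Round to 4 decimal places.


Coupon per period c = face * coupon_rate / m = 6.300000
Periods per year m = 1; per-period yield y/m = 0.088000
Number of cashflows N = 7
Cashflows (t years, CF_t, discount factor 1/(1+y/m)^(m*t), PV):
  t = 1.0000: CF_t = 6.300000, DF = 0.919118, PV = 5.790441
  t = 2.0000: CF_t = 6.300000, DF = 0.844777, PV = 5.322097
  t = 3.0000: CF_t = 6.300000, DF = 0.776450, PV = 4.891633
  t = 4.0000: CF_t = 6.300000, DF = 0.713649, PV = 4.495986
  t = 5.0000: CF_t = 6.300000, DF = 0.655927, PV = 4.132340
  t = 6.0000: CF_t = 6.300000, DF = 0.602874, PV = 3.798107
  t = 7.0000: CF_t = 106.300000, DF = 0.554112, PV = 58.902130
Price P = sum_t PV_t = 87.332734
Macaulay numerator sum_t t * PV_t:
  t * PV_t at t = 1.0000: 5.790441
  t * PV_t at t = 2.0000: 10.644193
  t * PV_t at t = 3.0000: 14.674899
  t * PV_t at t = 4.0000: 17.983945
  t * PV_t at t = 5.0000: 20.661701
  t * PV_t at t = 6.0000: 22.788641
  t * PV_t at t = 7.0000: 412.314907
Macaulay duration D = (sum_t t * PV_t) / P = 504.858728 / 87.332734 = 5.780865

Answer: Macaulay duration = 5.7809 years


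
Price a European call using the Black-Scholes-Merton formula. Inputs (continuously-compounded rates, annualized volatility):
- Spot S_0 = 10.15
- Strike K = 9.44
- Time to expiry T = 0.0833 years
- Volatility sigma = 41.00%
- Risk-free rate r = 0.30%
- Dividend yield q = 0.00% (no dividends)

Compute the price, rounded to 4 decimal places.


d1 = (ln(S/K) + (r - q + 0.5*sigma^2) * T) / (sigma * sqrt(T)) = 0.67410529
d2 = d1 - sigma * sqrt(T) = 0.55577216
exp(-rT) = 0.99975013; exp(-qT) = 1.00000000
C = S_0 * exp(-qT) * N(d1) - K * exp(-rT) * N(d2)
N(d1) = 0.74987781; N(d2) = 0.71081669
C = 10.1500 * 1.00000000 * 0.74987781 - 9.4400 * 0.99975013 * 0.71081669 = 0.9028

Answer: Price = 0.9028


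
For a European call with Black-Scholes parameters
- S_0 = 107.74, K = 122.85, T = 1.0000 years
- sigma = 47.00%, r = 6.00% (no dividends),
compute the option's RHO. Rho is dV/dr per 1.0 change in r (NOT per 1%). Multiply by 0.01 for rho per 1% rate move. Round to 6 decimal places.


d1 = 0.0834187623; d2 = -0.3865812377
phi(d1) = 0.3975566346; exp(-qT) = 1.0000000000; exp(-rT) = 0.9417645336
N(d2) = 0.3495331251
Rho = K*T*exp(-rT)*N(d2) = 122.8500 * 1.0000 * 0.9417645336 * 0.3495331251 = 40.439505

Answer: Rho = 40.439505


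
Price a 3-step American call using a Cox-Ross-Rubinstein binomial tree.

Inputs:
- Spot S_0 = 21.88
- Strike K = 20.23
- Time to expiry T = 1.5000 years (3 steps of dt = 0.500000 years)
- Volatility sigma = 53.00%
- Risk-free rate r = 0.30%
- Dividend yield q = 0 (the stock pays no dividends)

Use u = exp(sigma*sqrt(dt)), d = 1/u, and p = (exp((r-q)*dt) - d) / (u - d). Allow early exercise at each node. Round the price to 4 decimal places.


dt = T/N = 0.500000
u = exp(sigma*sqrt(dt)) = 1.454652; d = 1/u = 0.687450
p = (exp((r-q)*dt) - d) / (u - d) = 0.409346
Discount per step: exp(-r*dt) = 0.998501
Stock lattice S(k, i) with i counting down-moves:
  k=0: S(0,0) = 21.8800
  k=1: S(1,0) = 31.8278; S(1,1) = 15.0414
  k=2: S(2,0) = 46.2983; S(2,1) = 21.8800; S(2,2) = 10.3402
  k=3: S(3,0) = 67.3480; S(3,1) = 31.8278; S(3,2) = 15.0414; S(3,3) = 7.1084
Terminal payoffs V(N, i) = max(S_T - K, 0):
  V(3,0) = 47.117970; V(3,1) = 11.597782; V(3,2) = 0.000000; V(3,3) = 0.000000
Backward induction: V(k, i) = exp(-r*dt) * [p * V(k+1, i) + (1-p) * V(k+1, i+1)]; then take max(V_cont, immediate exercise) for American.
  V(2,0) = exp(-r*dt) * [p*47.117970 + (1-p)*11.597782] = 26.098665; exercise = 26.068343; V(2,0) = max -> 26.098665
  V(2,1) = exp(-r*dt) * [p*11.597782 + (1-p)*0.000000] = 4.740394; exercise = 1.650000; V(2,1) = max -> 4.740394
  V(2,2) = exp(-r*dt) * [p*0.000000 + (1-p)*0.000000] = 0.000000; exercise = 0.000000; V(2,2) = max -> 0.000000
  V(1,0) = exp(-r*dt) * [p*26.098665 + (1-p)*4.740394] = 13.463115; exercise = 11.597782; V(1,0) = max -> 13.463115
  V(1,1) = exp(-r*dt) * [p*4.740394 + (1-p)*0.000000] = 1.937555; exercise = 0.000000; V(1,1) = max -> 1.937555
  V(0,0) = exp(-r*dt) * [p*13.463115 + (1-p)*1.937555] = 6.645525; exercise = 1.650000; V(0,0) = max -> 6.645525

Answer: Price = V(0,0) = 6.6455
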